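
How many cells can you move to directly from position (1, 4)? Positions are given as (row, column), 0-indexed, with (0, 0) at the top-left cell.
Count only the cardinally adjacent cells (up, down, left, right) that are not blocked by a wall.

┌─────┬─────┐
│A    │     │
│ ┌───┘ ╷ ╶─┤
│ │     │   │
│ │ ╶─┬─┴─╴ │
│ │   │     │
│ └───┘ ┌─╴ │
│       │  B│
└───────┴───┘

Checking passable neighbors of (1, 4):
Neighbors: (0, 4), (1, 5)
Count: 2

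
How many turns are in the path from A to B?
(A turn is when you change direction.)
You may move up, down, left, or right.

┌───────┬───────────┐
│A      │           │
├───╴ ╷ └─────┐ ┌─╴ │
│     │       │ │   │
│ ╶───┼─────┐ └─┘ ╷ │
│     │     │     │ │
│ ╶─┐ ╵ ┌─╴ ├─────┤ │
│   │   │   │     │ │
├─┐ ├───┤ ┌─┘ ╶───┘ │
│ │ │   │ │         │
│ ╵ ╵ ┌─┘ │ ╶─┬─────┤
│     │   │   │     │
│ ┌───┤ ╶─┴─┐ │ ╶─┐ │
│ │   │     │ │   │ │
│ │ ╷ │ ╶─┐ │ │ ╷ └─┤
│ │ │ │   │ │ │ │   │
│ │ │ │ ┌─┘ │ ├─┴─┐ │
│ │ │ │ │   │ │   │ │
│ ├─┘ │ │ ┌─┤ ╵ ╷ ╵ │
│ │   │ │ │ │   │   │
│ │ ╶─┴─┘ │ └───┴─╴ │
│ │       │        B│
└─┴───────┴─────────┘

Directions: right, right, right, down, right, right, right, down, right, right, up, right, down, down, down, left, left, left, left, down, right, down, down, down, down, right, up, right, down, right, down
Number of turns: 17

Solution:

┌───────┬───────────┐
│A → → ↓│           │
├───╴ ╷ └─────┐ ┌─╴ │
│     │↳ → → ↓│ │↱ ↓│
│ ╶───┼─────┐ └─┘ ╷ │
│     │     │↳ → ↑│↓│
│ ╶─┐ ╵ ┌─╴ ├─────┤ │
│   │   │   │     │↓│
├─┐ ├───┤ ┌─┘ ╶───┘ │
│ │ │   │ │↓ ← ← ← ↲│
│ ╵ ╵ ┌─┘ │ ╶─┬─────┤
│     │   │↳ ↓│     │
│ ┌───┤ ╶─┴─┐ │ ╶─┐ │
│ │   │     │↓│   │ │
│ │ ╷ │ ╶─┐ │ │ ╷ └─┤
│ │ │ │   │ │↓│ │   │
│ │ │ │ ┌─┘ │ ├─┴─┐ │
│ │ │ │ │   │↓│↱ ↓│ │
│ ├─┘ │ │ ┌─┤ ╵ ╷ ╵ │
│ │   │ │ │ │↳ ↑│↳ ↓│
│ │ ╶─┴─┘ │ └───┴─╴ │
│ │       │        B│
└─┴───────┴─────────┘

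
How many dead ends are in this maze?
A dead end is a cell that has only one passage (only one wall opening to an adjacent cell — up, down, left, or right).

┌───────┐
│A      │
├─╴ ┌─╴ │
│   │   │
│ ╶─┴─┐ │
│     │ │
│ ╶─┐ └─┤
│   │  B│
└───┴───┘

Checking each cell for number of passages:

Dead ends found at positions:
  (0, 0)
  (1, 2)
  (2, 3)
  (3, 1)
  (3, 3)
Total dead ends: 5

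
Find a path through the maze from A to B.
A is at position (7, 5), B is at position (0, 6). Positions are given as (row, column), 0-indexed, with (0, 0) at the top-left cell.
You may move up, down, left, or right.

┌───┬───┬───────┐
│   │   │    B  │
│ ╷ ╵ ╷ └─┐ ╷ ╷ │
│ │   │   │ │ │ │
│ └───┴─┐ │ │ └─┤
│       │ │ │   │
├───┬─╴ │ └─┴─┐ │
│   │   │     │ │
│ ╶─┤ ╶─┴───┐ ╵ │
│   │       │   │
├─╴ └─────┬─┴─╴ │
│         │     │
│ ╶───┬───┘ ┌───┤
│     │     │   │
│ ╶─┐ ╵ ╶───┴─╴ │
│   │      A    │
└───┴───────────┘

Finding the shortest path from (7, 5) to (0, 6):
Path length: 14 steps
Directions: left → left → up → right → right → up → right → right → up → up → up → left → up → up

Solution:

┌───┬───┬───────┐
│   │   │    B  │
│ ╷ ╵ ╷ └─┐ ╷ ╷ │
│ │   │   │ │↑│ │
│ └───┴─┐ │ │ └─┤
│       │ │ │↑ ↰│
├───┬─╴ │ └─┴─┐ │
│   │   │     │↑│
│ ╶─┤ ╶─┴───┐ ╵ │
│   │       │  ↑│
├─╴ └─────┬─┴─╴ │
│         │↱ → ↑│
│ ╶───┬───┘ ┌───┤
│     │↱ → ↑│   │
│ ╶─┐ ╵ ╶───┴─╴ │
│   │  ↑ ← A    │
└───┴───────────┘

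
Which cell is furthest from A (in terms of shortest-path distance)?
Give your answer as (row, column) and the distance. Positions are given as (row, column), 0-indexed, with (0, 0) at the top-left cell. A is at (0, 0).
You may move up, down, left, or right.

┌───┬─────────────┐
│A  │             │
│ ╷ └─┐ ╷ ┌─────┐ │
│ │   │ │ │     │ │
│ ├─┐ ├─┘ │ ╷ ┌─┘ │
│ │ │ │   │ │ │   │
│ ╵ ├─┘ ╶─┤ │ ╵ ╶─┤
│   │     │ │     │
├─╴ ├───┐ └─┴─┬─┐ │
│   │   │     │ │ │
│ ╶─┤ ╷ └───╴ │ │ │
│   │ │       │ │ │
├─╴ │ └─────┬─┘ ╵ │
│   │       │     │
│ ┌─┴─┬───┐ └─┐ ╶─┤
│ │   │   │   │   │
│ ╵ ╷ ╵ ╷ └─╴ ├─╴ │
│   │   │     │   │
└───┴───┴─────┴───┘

Computing BFS distances from A to all cells:
Furthest cell: (8, 7)
Distance: 61 steps

Path from A to the furthest cell:

┌───┬─────────────┐
│A  │    ↱ → → → ↓│
│ ╷ └─┐ ╷ ┌─────┐ │
│↓│   │ │↑│     │↓│
│ ├─┐ ├─┘ │ ╷ ┌─┘ │
│↓│ │ │↱ ↑│ │ │↓ ↲│
│ ╵ ├─┘ ╶─┤ │ ╵ ╶─┤
│↳ ↓│  ↑ ↰│ │  ↳ ↓│
├─╴ ├───┐ └─┴─┬─┐ │
│↓ ↲│↱ ↓│↑ ← ↰│ │↓│
│ ╶─┤ ╷ └───╴ │ │ │
│↳ ↓│↑│↳ → → ↑│ │↓│
├─╴ │ └─────┬─┘ ╵ │
│↓ ↲│↑ ← ← ↰│  ↓ ↲│
│ ┌─┴─┬───┐ └─┐ ╶─┤
│↓│↱ ↓│↱ ↓│↑ ↰│↳ ↓│
│ ╵ ╷ ╵ ╷ └─╴ ├─╴ │
│↳ ↑│↳ ↑│↳ → ↑│B ↲│
└───┴───┴─────┴───┘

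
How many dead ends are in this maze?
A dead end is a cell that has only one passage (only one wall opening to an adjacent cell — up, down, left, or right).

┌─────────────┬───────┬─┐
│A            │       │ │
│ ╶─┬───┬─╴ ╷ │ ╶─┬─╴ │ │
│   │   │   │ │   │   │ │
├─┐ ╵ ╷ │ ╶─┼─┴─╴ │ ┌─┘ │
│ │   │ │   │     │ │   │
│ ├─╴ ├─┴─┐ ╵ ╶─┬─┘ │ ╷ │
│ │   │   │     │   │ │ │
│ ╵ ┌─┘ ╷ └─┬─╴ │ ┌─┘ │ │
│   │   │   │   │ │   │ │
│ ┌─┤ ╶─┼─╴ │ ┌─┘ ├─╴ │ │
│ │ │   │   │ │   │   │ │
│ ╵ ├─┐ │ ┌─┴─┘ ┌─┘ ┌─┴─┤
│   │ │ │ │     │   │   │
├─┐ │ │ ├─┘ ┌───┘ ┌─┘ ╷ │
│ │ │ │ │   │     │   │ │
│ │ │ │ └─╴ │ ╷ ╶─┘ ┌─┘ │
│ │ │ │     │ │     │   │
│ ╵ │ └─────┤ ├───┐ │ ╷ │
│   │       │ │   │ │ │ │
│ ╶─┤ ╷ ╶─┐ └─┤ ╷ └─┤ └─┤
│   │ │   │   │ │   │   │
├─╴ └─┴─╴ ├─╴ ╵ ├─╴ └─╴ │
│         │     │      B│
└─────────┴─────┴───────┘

Checking each cell for number of passages:

Dead ends found at positions:
  (0, 11)
  (1, 6)
  (2, 0)
  (2, 3)
  (4, 9)
  (5, 1)
  (5, 6)
  (5, 11)
  (6, 2)
  (6, 4)
  (7, 0)
  (7, 4)
  (9, 6)
  (9, 9)
  (9, 11)
  (10, 2)
  (11, 0)
  (11, 5)
  (11, 8)
Total dead ends: 19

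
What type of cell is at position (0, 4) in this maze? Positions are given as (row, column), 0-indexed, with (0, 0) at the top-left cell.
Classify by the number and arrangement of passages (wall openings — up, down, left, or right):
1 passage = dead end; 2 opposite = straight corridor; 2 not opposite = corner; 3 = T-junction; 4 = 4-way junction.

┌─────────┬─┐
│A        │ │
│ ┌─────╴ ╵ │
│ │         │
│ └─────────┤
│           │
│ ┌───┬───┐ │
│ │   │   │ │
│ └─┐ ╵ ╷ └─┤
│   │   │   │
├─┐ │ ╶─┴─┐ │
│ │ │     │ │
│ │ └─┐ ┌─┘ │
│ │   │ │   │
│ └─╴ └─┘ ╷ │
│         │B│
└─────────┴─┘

Checking cell at (0, 4):
Number of passages: 2
Cell type: corner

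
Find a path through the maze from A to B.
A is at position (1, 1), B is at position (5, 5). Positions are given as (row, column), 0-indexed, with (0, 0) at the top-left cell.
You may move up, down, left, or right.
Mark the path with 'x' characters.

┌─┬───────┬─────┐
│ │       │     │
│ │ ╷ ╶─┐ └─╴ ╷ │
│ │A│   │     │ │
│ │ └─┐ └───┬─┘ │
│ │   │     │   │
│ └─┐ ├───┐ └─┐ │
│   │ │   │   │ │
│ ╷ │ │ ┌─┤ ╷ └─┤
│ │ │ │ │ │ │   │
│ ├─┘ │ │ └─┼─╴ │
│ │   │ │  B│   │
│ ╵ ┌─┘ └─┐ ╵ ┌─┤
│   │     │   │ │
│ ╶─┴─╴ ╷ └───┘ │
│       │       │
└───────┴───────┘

Finding the shortest path from (1, 1) to (5, 5):
Path length: 16 steps
Directions: up → right → down → right → down → right → right → down → right → down → right → down → left → down → left → up

Solution:

┌─┬───────┬─────┐
│ │x x    │     │
│ │ ╷ ╶─┐ └─╴ ╷ │
│ │A│x x│     │ │
│ │ └─┐ └───┬─┘ │
│ │   │x x x│   │
│ └─┐ ├───┐ └─┐ │
│   │ │   │x x│ │
│ ╷ │ │ ┌─┤ ╷ └─┤
│ │ │ │ │ │ │x x│
│ ├─┘ │ │ └─┼─╴ │
│ │   │ │  B│x x│
│ ╵ ┌─┘ └─┐ ╵ ┌─┤
│   │     │x x│ │
│ ╶─┴─╴ ╷ └───┘ │
│       │       │
└───────┴───────┘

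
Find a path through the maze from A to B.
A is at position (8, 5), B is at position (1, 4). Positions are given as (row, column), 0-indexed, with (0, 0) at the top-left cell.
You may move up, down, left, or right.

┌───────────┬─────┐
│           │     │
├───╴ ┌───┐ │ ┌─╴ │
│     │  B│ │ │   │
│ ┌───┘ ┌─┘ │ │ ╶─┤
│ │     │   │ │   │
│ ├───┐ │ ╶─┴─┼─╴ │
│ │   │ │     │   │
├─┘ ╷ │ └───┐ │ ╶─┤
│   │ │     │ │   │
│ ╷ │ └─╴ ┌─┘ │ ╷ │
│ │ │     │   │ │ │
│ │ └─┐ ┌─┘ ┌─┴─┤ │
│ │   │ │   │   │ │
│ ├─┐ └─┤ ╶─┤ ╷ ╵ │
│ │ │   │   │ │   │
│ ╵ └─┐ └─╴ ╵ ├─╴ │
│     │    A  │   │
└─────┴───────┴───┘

Finding the shortest path from (8, 5) to (1, 4):
Path length: 20 steps
Directions: left → left → up → left → up → left → up → up → up → right → down → down → right → right → up → left → up → up → up → right

Solution:

┌───────────┬─────┐
│           │     │
├───╴ ┌───┐ │ ┌─╴ │
│     │↱ B│ │ │   │
│ ┌───┘ ┌─┘ │ │ ╶─┤
│ │    ↑│   │ │   │
│ ├───┐ │ ╶─┴─┼─╴ │
│ │↱ ↓│↑│     │   │
├─┘ ╷ │ └───┐ │ ╶─┤
│  ↑│↓│↑ ↰  │ │   │
│ ╷ │ └─╴ ┌─┘ │ ╷ │
│ │↑│↳ → ↑│   │ │ │
│ │ └─┐ ┌─┘ ┌─┴─┤ │
│ │↑ ↰│ │   │   │ │
│ ├─┐ └─┤ ╶─┤ ╷ ╵ │
│ │ │↑ ↰│   │ │   │
│ ╵ └─┐ └─╴ ╵ ├─╴ │
│     │↑ ← A  │   │
└─────┴───────┴───┘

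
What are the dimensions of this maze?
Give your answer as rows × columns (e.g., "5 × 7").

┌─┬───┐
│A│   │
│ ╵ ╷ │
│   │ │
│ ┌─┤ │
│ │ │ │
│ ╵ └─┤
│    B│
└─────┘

Counting the maze dimensions:
Rows (vertical): 4
Columns (horizontal): 3
Dimensions: 4 × 3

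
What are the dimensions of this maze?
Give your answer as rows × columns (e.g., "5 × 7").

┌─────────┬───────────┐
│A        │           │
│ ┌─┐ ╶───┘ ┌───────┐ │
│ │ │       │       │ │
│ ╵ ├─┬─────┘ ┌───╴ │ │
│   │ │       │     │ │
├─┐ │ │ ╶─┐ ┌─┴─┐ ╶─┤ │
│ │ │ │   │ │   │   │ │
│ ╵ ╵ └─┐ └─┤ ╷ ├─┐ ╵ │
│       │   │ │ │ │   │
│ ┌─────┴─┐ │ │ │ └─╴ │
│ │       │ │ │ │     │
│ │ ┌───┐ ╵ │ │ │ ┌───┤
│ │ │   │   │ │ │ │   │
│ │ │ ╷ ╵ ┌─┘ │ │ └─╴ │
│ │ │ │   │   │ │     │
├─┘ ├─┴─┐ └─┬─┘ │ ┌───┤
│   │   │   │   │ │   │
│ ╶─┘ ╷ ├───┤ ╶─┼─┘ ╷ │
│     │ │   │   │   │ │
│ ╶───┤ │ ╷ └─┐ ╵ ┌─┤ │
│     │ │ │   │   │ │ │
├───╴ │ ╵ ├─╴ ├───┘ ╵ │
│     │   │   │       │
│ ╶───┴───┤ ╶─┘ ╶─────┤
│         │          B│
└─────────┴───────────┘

Counting the maze dimensions:
Rows (vertical): 13
Columns (horizontal): 11
Dimensions: 13 × 11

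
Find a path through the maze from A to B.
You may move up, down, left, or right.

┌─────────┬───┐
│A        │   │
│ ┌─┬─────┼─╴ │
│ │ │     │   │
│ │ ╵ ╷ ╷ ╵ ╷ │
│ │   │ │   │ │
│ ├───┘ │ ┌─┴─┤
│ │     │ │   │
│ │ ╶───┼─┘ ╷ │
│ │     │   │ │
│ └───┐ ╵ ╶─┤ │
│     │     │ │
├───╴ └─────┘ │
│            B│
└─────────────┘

Finding the shortest path through the maze:
Path length: 12 steps
Directions: down → down → down → down → down → right → right → down → right → right → right → right

Solution:

┌─────────┬───┐
│A        │   │
│ ┌─┬─────┼─╴ │
│↓│ │     │   │
│ │ ╵ ╷ ╷ ╵ ╷ │
│↓│   │ │   │ │
│ ├───┘ │ ┌─┴─┤
│↓│     │ │   │
│ │ ╶───┼─┘ ╷ │
│↓│     │   │ │
│ └───┐ ╵ ╶─┤ │
│↳ → ↓│     │ │
├───╴ └─────┘ │
│    ↳ → → → B│
└─────────────┘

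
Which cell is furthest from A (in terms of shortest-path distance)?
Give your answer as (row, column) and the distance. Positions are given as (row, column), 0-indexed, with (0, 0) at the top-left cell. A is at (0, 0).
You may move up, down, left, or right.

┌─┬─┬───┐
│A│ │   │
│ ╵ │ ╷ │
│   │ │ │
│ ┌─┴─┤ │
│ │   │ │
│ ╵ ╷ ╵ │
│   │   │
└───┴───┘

Computing BFS distances from A to all cells:
Furthest cell: (1, 2)
Distance: 13 steps

Path from A to the furthest cell:

┌─┬─┬───┐
│A│ │↓ ↰│
│ ╵ │ ╷ │
│↓  │B│↑│
│ ┌─┴─┤ │
│↓│↱ ↓│↑│
│ ╵ ╷ ╵ │
│↳ ↑│↳ ↑│
└───┴───┘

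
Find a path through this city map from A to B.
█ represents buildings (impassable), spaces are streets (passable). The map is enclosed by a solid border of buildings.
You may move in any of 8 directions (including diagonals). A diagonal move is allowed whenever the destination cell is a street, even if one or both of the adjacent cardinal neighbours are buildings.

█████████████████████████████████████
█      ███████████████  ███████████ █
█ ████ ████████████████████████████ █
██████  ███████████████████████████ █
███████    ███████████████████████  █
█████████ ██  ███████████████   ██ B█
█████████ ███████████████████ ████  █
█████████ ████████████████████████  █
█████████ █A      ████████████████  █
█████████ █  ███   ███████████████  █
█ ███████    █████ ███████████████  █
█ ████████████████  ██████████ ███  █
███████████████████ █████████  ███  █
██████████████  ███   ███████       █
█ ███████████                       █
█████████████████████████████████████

Finding the shortest path from A to B:
Movement: 8-directional
Path length: 31 steps
Directions: right → right → right → right → right → down-right → down-right → down → down-right → down-right → right → down-right → right → right → right → right → right → right → right → right → right → right → up-right → up-right → up → up → up → up → up → up → up-right

Solution:

█████████████████████████████████████
█      ███████████████  ███████████ █
█ ████ ████████████████████████████ █
██████  ███████████████████████████ █
███████    ███████████████████████  █
█████████ ██  ███████████████   ██ B█
█████████ ███████████████████ ████↗ █
█████████ ████████████████████████↑ █
█████████ █A→→→→↘ ████████████████↑ █
█████████ █  ███ ↘ ███████████████↑ █
█ ███████    █████↓███████████████↑ █
█ ████████████████↘ ██████████ ███↑ █
███████████████████↘█████████  ███↑ █
██████████████  ███ →↘███████    ↗  █
█ ███████████         →→→→→→→→→→↗   █
█████████████████████████████████████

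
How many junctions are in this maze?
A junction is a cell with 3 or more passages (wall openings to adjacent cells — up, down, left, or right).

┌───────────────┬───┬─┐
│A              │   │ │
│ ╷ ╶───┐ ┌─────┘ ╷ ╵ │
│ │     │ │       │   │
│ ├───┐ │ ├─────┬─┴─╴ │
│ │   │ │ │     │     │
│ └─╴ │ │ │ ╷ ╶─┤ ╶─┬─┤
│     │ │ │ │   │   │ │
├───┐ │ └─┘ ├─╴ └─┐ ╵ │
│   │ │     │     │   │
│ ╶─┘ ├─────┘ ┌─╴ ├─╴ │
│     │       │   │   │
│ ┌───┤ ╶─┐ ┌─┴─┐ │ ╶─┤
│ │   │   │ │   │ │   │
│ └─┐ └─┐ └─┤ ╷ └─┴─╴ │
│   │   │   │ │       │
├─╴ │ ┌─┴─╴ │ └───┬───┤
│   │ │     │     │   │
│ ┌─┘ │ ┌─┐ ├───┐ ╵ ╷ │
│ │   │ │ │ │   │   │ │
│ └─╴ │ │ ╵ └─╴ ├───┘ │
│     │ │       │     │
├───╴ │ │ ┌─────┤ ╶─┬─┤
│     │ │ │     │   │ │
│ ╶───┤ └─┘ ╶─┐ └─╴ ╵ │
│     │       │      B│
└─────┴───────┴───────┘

Checking each cell for number of passages:

Junctions found (3+ passages):
  (0, 1): 3 passages
  (0, 4): 3 passages
  (1, 10): 3 passages
  (2, 6): 3 passages
  (3, 2): 3 passages
  (4, 7): 3 passages
  (4, 10): 3 passages
  (5, 0): 3 passages
  (5, 5): 3 passages
  (5, 8): 3 passages
  (7, 2): 3 passages
  (8, 5): 3 passages
  (9, 2): 3 passages
  (10, 2): 3 passages
  (10, 4): 3 passages
  (10, 5): 3 passages
  (12, 5): 3 passages
  (12, 9): 3 passages
Total junctions: 18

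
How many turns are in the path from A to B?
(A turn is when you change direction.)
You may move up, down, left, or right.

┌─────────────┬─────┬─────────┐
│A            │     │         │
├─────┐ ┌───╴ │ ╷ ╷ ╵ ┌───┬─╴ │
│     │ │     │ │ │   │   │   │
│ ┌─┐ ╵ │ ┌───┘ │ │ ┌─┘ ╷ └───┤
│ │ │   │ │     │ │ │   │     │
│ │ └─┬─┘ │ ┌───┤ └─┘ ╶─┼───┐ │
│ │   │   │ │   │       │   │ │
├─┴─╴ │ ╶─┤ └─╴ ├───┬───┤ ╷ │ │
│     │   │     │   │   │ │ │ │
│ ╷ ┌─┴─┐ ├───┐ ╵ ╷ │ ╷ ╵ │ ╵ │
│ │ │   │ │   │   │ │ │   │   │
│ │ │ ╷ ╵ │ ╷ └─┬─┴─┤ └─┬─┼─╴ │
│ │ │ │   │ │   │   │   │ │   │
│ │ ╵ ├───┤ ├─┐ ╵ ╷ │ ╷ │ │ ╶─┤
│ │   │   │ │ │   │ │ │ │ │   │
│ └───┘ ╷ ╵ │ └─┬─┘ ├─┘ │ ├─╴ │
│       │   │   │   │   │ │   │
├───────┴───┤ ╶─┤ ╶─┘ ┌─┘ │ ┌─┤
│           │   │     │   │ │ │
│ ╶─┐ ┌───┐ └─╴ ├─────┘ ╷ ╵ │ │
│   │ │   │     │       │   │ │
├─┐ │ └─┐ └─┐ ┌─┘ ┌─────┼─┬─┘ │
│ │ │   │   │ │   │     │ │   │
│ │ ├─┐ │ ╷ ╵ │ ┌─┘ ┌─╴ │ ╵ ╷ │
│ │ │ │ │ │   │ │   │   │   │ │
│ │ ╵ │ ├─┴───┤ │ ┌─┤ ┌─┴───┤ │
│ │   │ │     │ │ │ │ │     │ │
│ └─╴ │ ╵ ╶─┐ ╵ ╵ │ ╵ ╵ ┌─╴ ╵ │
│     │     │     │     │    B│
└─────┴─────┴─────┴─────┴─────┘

Directions: right, right, right, right, right, right, down, left, left, down, down, left, down, right, down, down, left, up, left, down, down, left, up, up, up, left, down, down, down, down, right, right, right, up, right, down, right, up, up, up, right, down, right, down, right, up, right, down, down, left, down, right, right, up, right, up, up, left, up, up, right, down, right, up, up, right, down, down, right, down, left, down, right, down, left, down, down, left, up, left, down, left, left, left, down, left, down, down, down, right, up, up, right, up, right, right, down, left, down, down, right, up, right, right, down, right
Number of turns: 72

Solution:

┌─────────────┬─────┬─────────┐
│A → → → → → ↓│     │         │
├─────┐ ┌───╴ │ ╷ ╷ ╵ ┌───┬─╴ │
│     │ │↓ ← ↲│ │ │   │   │   │
│ ┌─┐ ╵ │ ┌───┘ │ │ ┌─┘ ╷ └───┤
│ │ │   │↓│     │ │ │   │     │
│ │ └─┬─┘ │ ┌───┤ └─┘ ╶─┼───┐ │
│ │   │↓ ↲│ │   │       │↱ ↓│ │
├─┴─╴ │ ╶─┤ └─╴ ├───┬───┤ ╷ │ │
│↓ ↰  │↳ ↓│     │   │↱ ↓│↑│↓│ │
│ ╷ ┌─┴─┐ ├───┐ ╵ ╷ │ ╷ ╵ │ ╵ │
│↓│↑│↓ ↰│↓│↱ ↓│   │ │↑│↳ ↑│↳ ↓│
│ │ │ ╷ ╵ │ ╷ └─┬─┴─┤ └─┬─┼─╴ │
│↓│↑│↓│↑ ↲│↑│↳ ↓│↱ ↓│↑ ↰│ │↓ ↲│
│ │ ╵ ├───┤ ├─┐ ╵ ╷ │ ╷ │ │ ╶─┤
│↓│↑ ↲│↱ ↓│↑│ │↳ ↑│↓│ │↑│ │↳ ↓│
│ └───┘ ╷ ╵ │ └─┬─┘ ├─┘ │ ├─╴ │
│↳ → → ↑│↳ ↑│   │↓ ↲│↱ ↑│ │↓ ↲│
├───────┴───┤ ╶─┤ ╶─┘ ┌─┘ │ ┌─┤
│           │   │↳ → ↑│↓ ↰│↓│ │
│ ╶─┐ ┌───┐ └─╴ ├─────┘ ╷ ╵ │ │
│   │ │   │     │↓ ← ← ↲│↑ ↲│ │
├─┐ │ └─┐ └─┐ ┌─┘ ┌─────┼─┬─┘ │
│ │ │   │   │ │↓ ↲│↱ → ↓│ │   │
│ │ ├─┐ │ ╷ ╵ │ ┌─┘ ┌─╴ │ ╵ ╷ │
│ │ │ │ │ │   │↓│↱ ↑│↓ ↲│   │ │
│ │ ╵ │ ├─┴───┤ │ ┌─┤ ┌─┴───┤ │
│ │   │ │     │↓│↑│ │↓│↱ → ↓│ │
│ └─╴ │ ╵ ╶─┐ ╵ ╵ │ ╵ ╵ ┌─╴ ╵ │
│     │     │  ↳ ↑│  ↳ ↑│  ↳ B│
└─────┴─────┴─────┴─────┴─────┘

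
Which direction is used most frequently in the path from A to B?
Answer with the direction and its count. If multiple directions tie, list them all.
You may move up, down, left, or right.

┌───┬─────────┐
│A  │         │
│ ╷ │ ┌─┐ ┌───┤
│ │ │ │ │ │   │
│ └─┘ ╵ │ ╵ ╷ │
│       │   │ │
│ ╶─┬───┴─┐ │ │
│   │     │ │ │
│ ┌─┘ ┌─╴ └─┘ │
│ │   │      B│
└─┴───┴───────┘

Directions: down, down, right, right, up, up, right, right, down, down, right, up, right, down, down, down
Counts: {'down': 7, 'right': 6, 'up': 3}
Most common: down (7 times)

Solution:

┌───┬─────────┐
│A  │↱ → ↓    │
│ ╷ │ ┌─┐ ┌───┤
│↓│ │↑│ │↓│↱ ↓│
│ └─┘ ╵ │ ╵ ╷ │
│↳ → ↑  │↳ ↑│↓│
│ ╶─┬───┴─┐ │ │
│   │     │ │↓│
│ ┌─┘ ┌─╴ └─┘ │
│ │   │      B│
└─┴───┴───────┘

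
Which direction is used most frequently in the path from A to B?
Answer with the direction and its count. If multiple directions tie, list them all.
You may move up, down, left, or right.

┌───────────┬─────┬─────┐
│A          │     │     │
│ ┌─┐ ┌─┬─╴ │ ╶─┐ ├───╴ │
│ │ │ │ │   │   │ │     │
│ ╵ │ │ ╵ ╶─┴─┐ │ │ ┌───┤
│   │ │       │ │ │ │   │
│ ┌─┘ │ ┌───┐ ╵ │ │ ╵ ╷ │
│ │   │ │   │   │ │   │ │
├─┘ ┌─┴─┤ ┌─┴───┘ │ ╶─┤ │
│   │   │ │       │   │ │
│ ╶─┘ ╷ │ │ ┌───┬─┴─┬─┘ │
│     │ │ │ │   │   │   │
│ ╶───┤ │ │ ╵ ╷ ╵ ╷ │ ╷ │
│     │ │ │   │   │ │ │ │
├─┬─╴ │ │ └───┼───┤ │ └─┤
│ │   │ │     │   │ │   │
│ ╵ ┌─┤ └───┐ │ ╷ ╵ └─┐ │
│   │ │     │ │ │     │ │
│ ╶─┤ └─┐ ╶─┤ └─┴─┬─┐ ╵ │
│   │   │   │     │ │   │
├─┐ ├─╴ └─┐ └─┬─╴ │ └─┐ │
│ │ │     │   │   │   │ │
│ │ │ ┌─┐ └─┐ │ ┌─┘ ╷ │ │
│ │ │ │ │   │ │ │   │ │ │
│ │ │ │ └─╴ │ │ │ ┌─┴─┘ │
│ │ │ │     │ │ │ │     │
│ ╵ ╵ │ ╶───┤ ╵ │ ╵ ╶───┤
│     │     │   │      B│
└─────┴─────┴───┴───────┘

Directions: right, right, right, right, right, down, left, down, right, right, down, right, up, up, left, up, right, right, down, down, down, down, left, left, left, down, down, right, up, right, down, right, up, right, down, down, down, right, down, right, down, down, down, left, left, down, right, right
Counts: {'right': 18, 'down': 18, 'left': 7, 'up': 5}
Most common: down and right (tied at 18 times each)

Solution:

┌───────────┬─────┬─────┐
│A → → → → ↓│↱ → ↓│     │
│ ┌─┐ ┌─┬─╴ │ ╶─┐ ├───╴ │
│ │ │ │ │↓ ↲│↑ ↰│↓│     │
│ ╵ │ │ ╵ ╶─┴─┐ │ │ ┌───┤
│   │ │  ↳ → ↓│↑│↓│ │   │
│ ┌─┘ │ ┌───┐ ╵ │ │ ╵ ╷ │
│ │   │ │   │↳ ↑│↓│   │ │
├─┘ ┌─┴─┤ ┌─┴───┘ │ ╶─┤ │
│   │   │ │↓ ← ← ↲│   │ │
│ ╶─┘ ╷ │ │ ┌───┬─┴─┬─┘ │
│     │ │ │↓│↱ ↓│↱ ↓│   │
│ ╶───┤ │ │ ╵ ╷ ╵ ╷ │ ╷ │
│     │ │ │↳ ↑│↳ ↑│↓│ │ │
├─┬─╴ │ │ └───┼───┤ │ └─┤
│ │   │ │     │   │↓│   │
│ ╵ ┌─┤ └───┐ │ ╷ ╵ └─┐ │
│   │ │     │ │ │  ↳ ↓│ │
│ ╶─┤ └─┐ ╶─┤ └─┴─┬─┐ ╵ │
│   │   │   │     │ │↳ ↓│
├─┐ ├─╴ └─┐ └─┬─╴ │ └─┐ │
│ │ │     │   │   │   │↓│
│ │ │ ┌─┐ └─┐ │ ┌─┘ ╷ │ │
│ │ │ │ │   │ │ │   │ │↓│
│ │ │ │ └─╴ │ │ │ ┌─┴─┘ │
│ │ │ │     │ │ │ │↓ ← ↲│
│ ╵ ╵ │ ╶───┤ ╵ │ ╵ ╶───┤
│     │     │   │  ↳ → B│
└─────┴─────┴───┴───────┘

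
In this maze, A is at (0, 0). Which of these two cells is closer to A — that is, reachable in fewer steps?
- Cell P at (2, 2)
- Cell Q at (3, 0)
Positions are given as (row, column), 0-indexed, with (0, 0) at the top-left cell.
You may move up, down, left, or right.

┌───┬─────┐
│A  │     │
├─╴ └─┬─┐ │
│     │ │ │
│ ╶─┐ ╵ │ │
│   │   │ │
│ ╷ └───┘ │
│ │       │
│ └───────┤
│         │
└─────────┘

Shortest path A → P at (2, 2): 4 steps
Shortest path A → Q at (3, 0): 5 steps

P is closer (4 steps vs 5 steps).

Path to P:

┌───┬─────┐
│A ↓│     │
├─╴ └─┬─┐ │
│  ↳ ↓│ │ │
│ ╶─┐ ╵ │ │
│   │P  │ │
│ ╷ └───┘ │
│ │       │
│ └───────┤
│         │
└─────────┘

Path to Q:

┌───┬─────┐
│A ↓│     │
├─╴ └─┬─┐ │
│↓ ↲  │ │ │
│ ╶─┐ ╵ │ │
│↓  │   │ │
│ ╷ └───┘ │
│Q│       │
│ └───────┤
│         │
└─────────┘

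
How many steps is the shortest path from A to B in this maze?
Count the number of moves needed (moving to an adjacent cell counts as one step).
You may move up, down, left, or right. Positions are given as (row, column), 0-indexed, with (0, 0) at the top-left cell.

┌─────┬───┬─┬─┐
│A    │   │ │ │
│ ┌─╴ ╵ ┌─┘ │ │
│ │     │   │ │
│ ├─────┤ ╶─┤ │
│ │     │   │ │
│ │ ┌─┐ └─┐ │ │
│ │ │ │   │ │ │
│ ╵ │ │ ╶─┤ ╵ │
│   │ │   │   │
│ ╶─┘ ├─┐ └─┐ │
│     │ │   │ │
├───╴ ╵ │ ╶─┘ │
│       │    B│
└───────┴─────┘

Using BFS to find shortest path:
Start: (0, 0), End: (6, 6)
Path found:
(0,0) → (1,0) → (2,0) → (3,0) → (4,0) → (4,1) → (3,1) → (2,1) → (2,2) → (2,3) → (3,3) → (4,3) → (4,4) → (5,4) → (6,4) → (6,5) → (6,6)
Number of steps: 16

Solution:

┌─────┬───┬─┬─┐
│A    │   │ │ │
│ ┌─╴ ╵ ┌─┘ │ │
│↓│     │   │ │
│ ├─────┤ ╶─┤ │
│↓│↱ → ↓│   │ │
│ │ ┌─┐ └─┐ │ │
│↓│↑│ │↓  │ │ │
│ ╵ │ │ ╶─┤ ╵ │
│↳ ↑│ │↳ ↓│   │
│ ╶─┘ ├─┐ └─┐ │
│     │ │↓  │ │
├───╴ ╵ │ ╶─┘ │
│       │↳ → B│
└───────┴─────┘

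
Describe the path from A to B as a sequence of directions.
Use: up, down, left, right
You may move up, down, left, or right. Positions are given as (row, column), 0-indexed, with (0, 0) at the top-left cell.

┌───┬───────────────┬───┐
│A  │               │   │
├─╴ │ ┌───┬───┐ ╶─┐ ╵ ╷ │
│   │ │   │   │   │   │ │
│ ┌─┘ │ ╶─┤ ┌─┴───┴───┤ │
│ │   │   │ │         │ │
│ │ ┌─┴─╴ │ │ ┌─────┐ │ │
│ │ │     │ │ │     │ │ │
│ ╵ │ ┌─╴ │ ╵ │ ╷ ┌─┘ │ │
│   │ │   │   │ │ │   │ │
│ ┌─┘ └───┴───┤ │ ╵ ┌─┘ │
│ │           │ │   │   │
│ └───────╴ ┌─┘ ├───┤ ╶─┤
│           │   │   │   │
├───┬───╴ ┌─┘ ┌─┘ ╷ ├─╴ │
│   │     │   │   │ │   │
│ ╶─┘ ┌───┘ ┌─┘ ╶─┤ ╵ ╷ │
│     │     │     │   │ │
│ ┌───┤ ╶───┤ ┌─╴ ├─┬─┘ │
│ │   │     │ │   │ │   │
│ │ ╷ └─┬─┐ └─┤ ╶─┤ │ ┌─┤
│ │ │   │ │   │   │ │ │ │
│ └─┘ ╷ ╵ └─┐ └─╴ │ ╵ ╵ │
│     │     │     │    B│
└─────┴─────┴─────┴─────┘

Finding the path and converting it to directions:
Path through cells: (0,0) → (0,1) → (1,1) → (1,0) → (2,0) → (3,0) → (4,0) → (4,1) → (3,1) → (2,1) → (2,2) → (1,2) → (0,2) → (0,3) → (0,4) → (0,5) → (0,6) → (0,7) → (0,8) → (0,9) → (1,9) → (1,10) → (0,10) → (0,11) → (1,11) → (2,11) → (3,11) → (4,11) → (5,11) → (5,10) → (6,10) → (6,11) → (7,11) → (8,11) → (9,11) → (9,10) → (10,10) → (11,10) → (11,11)
Directions: right, down, left, down, down, down, right, up, up, right, up, up, right, right, right, right, right, right, right, down, right, up, right, down, down, down, down, down, left, down, right, down, down, down, left, down, down, right

Solution:

┌───┬───────────────┬───┐
│A ↓│↱ → → → → → → ↓│↱ ↓│
├─╴ │ ┌───┬───┐ ╶─┐ ╵ ╷ │
│↓ ↲│↑│   │   │   │↳ ↑│↓│
│ ┌─┘ │ ╶─┤ ┌─┴───┴───┤ │
│↓│↱ ↑│   │ │         │↓│
│ │ ┌─┴─╴ │ │ ┌─────┐ │ │
│↓│↑│     │ │ │     │ │↓│
│ ╵ │ ┌─╴ │ ╵ │ ╷ ┌─┘ │ │
│↳ ↑│ │   │   │ │ │   │↓│
│ ┌─┘ └───┴───┤ │ ╵ ┌─┘ │
│ │           │ │   │↓ ↲│
│ └───────╴ ┌─┘ ├───┤ ╶─┤
│           │   │   │↳ ↓│
├───┬───╴ ┌─┘ ┌─┘ ╷ ├─╴ │
│   │     │   │   │ │  ↓│
│ ╶─┘ ┌───┘ ┌─┘ ╶─┤ ╵ ╷ │
│     │     │     │   │↓│
│ ┌───┤ ╶───┤ ┌─╴ ├─┬─┘ │
│ │   │     │ │   │ │↓ ↲│
│ │ ╷ └─┬─┐ └─┤ ╶─┤ │ ┌─┤
│ │ │   │ │   │   │ │↓│ │
│ └─┘ ╷ ╵ └─┐ └─╴ │ ╵ ╵ │
│     │     │     │  ↳ B│
└─────┴─────┴─────┴─────┘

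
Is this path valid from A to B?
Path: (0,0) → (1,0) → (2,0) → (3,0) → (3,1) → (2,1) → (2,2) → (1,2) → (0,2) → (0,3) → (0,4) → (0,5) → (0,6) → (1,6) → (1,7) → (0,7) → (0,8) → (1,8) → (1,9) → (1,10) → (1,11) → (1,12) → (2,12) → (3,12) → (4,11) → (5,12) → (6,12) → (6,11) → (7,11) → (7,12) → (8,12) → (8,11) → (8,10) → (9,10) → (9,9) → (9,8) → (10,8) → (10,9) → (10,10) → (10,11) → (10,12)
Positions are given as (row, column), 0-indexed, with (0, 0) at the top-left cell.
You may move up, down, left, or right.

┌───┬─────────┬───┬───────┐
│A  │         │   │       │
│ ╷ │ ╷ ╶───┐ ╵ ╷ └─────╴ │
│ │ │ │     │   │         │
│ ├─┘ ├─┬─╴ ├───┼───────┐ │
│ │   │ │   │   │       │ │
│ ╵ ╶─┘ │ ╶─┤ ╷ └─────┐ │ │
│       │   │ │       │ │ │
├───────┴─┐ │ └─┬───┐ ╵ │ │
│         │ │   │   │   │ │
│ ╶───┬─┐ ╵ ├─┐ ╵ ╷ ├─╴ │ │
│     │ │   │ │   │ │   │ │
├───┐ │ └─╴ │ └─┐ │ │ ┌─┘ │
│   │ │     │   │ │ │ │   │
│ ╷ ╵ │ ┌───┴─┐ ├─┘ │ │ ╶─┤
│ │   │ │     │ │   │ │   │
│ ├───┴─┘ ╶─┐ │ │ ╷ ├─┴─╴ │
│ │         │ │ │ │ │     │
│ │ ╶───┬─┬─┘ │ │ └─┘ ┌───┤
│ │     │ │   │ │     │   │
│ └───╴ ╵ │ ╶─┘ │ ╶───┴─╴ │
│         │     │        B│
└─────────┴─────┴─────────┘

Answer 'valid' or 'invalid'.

Checking path validity:
Result: Invalid move at step 24: cannot move from (3, 12) to (4, 11).

invalid

Correct solution:

┌───┬─────────┬───┬───────┐
│A  │↱ → → → ↓│↱ ↓│       │
│ ╷ │ ╷ ╶───┐ ╵ ╷ └─────╴ │
│↓│ │↑│     │↳ ↑│↳ → → → ↓│
│ ├─┘ ├─┬─╴ ├───┼───────┐ │
│↓│↱ ↑│ │   │   │       │↓│
│ ╵ ╶─┘ │ ╶─┤ ╷ └─────┐ │ │
│↳ ↑    │   │ │       │ │↓│
├───────┴─┐ │ └─┬───┐ ╵ │ │
│         │ │   │   │   │↓│
│ ╶───┬─┐ ╵ ├─┐ ╵ ╷ ├─╴ │ │
│     │ │   │ │   │ │   │↓│
├───┐ │ └─╴ │ └─┐ │ │ ┌─┘ │
│   │ │     │   │ │ │ │↓ ↲│
│ ╷ ╵ │ ┌───┴─┐ ├─┘ │ │ ╶─┤
│ │   │ │     │ │   │ │↳ ↓│
│ ├───┴─┘ ╶─┐ │ │ ╷ ├─┴─╴ │
│ │         │ │ │ │ │↓ ← ↲│
│ │ ╶───┬─┬─┘ │ │ └─┘ ┌───┤
│ │     │ │   │ │↓ ← ↲│   │
│ └───╴ ╵ │ ╶─┘ │ ╶───┴─╴ │
│         │     │↳ → → → B│
└─────────┴─────┴─────────┘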